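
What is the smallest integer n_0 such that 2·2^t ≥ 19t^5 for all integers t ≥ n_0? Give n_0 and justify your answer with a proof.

At t = 27: 268435456 < 272629233, so the inequality fails and n_0 ≥ 28. We prove 2·2^t ≥ 19t^5 for all t ≥ 28.
For the base case t = 28: 2·2^t = 536870912 and 19t^5 = 326996992, so 536870912 ≥ 326996992.
Inductive step: suppose the statement holds for some k ≥ 28, so 2·2^k ≥ 19k^5.
Then 2·2^(k + 1) = 2·(2·2^k) ≥ 2·(19k^5).
Also, for k ≥ 28 we have 2·(19k^5) ≥ 19(k+1)^5, since 2 ≥ (1 + 1/k)^5 for all k ≥ 28.
Combining, 2·2^(k + 1) ≥ 19(k+1)^5.
By the principle of mathematical induction, the result holds for all t ≥ 28.
Hence the smallest such n_0 is 28.

n_0 = 28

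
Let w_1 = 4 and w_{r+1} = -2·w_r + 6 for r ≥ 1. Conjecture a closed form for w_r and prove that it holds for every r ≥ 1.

w_r = -(-2)^r + 2

Computing the first terms: w_1 = 4, w_2 = -2, w_3 = 10. This suggests w_r = -(-2)^r + 2.
Base case (r = 1): the formula gives 4 = 4 = w_1.
For the inductive step, assume it holds for an arbitrary k ≥ 1, so w_k = -(-2)^k + 2.
Then w_{k+1} = -2·w_k + 6 = -2·(-(-2)^k + 2) + 6 = -(-2)^(k + 1) + 2,
which is the claimed formula at r = k+1.
By induction, the statement is established for all r ≥ 1.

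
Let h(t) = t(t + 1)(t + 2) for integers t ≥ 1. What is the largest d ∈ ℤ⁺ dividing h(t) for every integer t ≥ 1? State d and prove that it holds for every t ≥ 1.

d = 6

Computing the first values: h(1) = 6 and h(2) = 24; gcd(6, 24) = 6, so d ≤ 6.
We prove 6 | t(t + 1)(t + 2) for all t ≥ 1 by induction on t.
Base case (t = 1): h(1) = 6 = 6·(1), so 6 | h(1).
Inductive step: assume the claim holds for t = i, i.e. 6 | h(i). Then
h(i+1) − h(i) = (i+1)·(i+2)·(i+3) − i·(i+1)·(i+2) = (i+1)·(i+2)·[(i+3) − i] = 3·(i+1)·(i+2). The product of 2 consecutive integers is divisible by (2)! = 2, so h(i+1) − h(i) is divisible by 3·2 = 6. By the inductive hypothesis 6 | h(i), hence 6 | h(i+1).
This completes the induction.
Therefore the largest such d is 6.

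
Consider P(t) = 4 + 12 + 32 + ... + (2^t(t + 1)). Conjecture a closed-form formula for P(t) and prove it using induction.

P(t) = 2^(t + 1)t

We claim P(t) = 2^(t + 1)t for all t ≥ 1.
Base step (t = 1): P(1) = 4, and the closed form gives 4. They agree.
Suppose the result is true for t = j, so P(j) = 2^(j + 1)j.
Then P(j+1) = P(j) + (2^(j + 1)(j + 2)) = (2^(j + 1)j) + (2^(j + 1)(j + 2)).
Simplifying, P(j+1) = 2^(j + 2)(j + 1) = 2^((j+1) + 1)(j+1),
which is the closed form with t = j+1.
Hence, by induction on t, the claim holds for every t ≥ 1.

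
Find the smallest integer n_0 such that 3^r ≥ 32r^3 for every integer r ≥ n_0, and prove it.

n_0 = 10

At r = 9: 19683 < 23328, so the inequality fails and n_0 ≥ 10. We prove 3^r ≥ 32r^3 for all r ≥ 10.
For the base case r = 10: 3^r = 59049 and 32r^3 = 32000, so 59049 ≥ 32000.
Inductive step: assume the claim holds for r = i, so 3^i ≥ 32i^3.
Then 3^(i + 1) = 3·(3^i) ≥ 3·(32i^3).
Also, for i ≥ 10 we have 3·(32i^3) ≥ 32(i+1)^3, since 3 ≥ (1 + 1/i)^3 for all i ≥ 10.
Combining, 3^(i + 1) ≥ 32(i+1)^3.
Hence, by induction on r, the claim holds for every r ≥ 10.
Hence the smallest such n_0 is 10.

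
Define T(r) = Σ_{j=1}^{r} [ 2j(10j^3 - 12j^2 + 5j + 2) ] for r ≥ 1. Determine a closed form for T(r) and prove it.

We claim T(r) = r(r + 1)(4r^3 - 2r + 3) for all r ≥ 1.
Base case (r = 1): T(1) = 10, and the closed form gives 10. They agree.
Suppose the result is true for r = j, so T(j) = j(4j^4 + 4j^3 - 2j^2 + j + 3).
Then T(j+1) = T(j) + (20j^4 + 56j^3 + 58j^2 + 32j + 10) = (j(4j^4 + 4j^3 - 2j^2 + j + 3)) + (20j^4 + 56j^3 + 58j^2 + 32j + 10).
Simplifying, T(j+1) = (j + 1)(j + 2)(4j^3 + 12j^2 + 10j + 5) = (j+1)((j+1) + 1)(4(j+1)^3 - 2(j+1) + 3),
which is the closed form with r = j+1.
Hence, by induction on r, the claim holds for every r ≥ 1.

T(r) = r(r + 1)(4r^3 - 2r + 3)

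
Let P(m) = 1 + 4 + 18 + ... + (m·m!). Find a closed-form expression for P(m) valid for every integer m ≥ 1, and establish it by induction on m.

We claim P(m) = (m + 1)! - 1 for all m ≥ 1.
Base case (m = 1): P(1) = 1, and the closed form gives 1. They agree.
Inductive step: assume the claim holds for m = j, so P(j) = (j + 1)! - 1.
Then P(j+1) = P(j) + ((j + 1)(j + 1)!) = ((j + 1)! - 1) + ((j + 1)(j + 1)!).
Simplifying, P(j+1) = ((j+1) + 1)! - 1,
which is the closed form with m = j+1.
By the principle of mathematical induction, the result holds for all m ≥ 1.

P(m) = (m + 1)! - 1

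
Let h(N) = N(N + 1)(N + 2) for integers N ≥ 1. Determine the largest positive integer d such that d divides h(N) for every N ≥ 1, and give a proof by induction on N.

Computing the first values: h(1) = 6 and h(2) = 24; gcd(6, 24) = 6, so d ≤ 6.
We prove 6 | N(N + 1)(N + 2) for all N ≥ 1 by induction on N.
Base step (N = 1): h(1) = 6 = 6·(1), so 6 | h(1).
Inductive step: assume the claim holds for N = j, i.e. 6 | h(j). Then
h(j+1) − h(j) = (j+1)·(j+2)·(j+3) − j·(j+1)·(j+2) = (j+1)·(j+2)·[(j+3) − j] = 3·(j+1)·(j+2). The product of 2 consecutive integers is divisible by (2)! = 2, so h(j+1) − h(j) is divisible by 3·2 = 6. By the inductive hypothesis 6 | h(j), hence 6 | h(j+1).
This completes the induction.
Therefore the largest such d is 6.

d = 6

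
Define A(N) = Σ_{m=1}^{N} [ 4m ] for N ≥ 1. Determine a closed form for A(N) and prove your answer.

A(N) = 2N(N + 1)

We claim A(N) = 2N(N + 1) for all N ≥ 1.
Base case (N = 1): A(1) = 4, and the closed form gives 4. They agree.
Suppose the result is true for N = m, so A(m) = 2m(m + 1).
Then A(m+1) = A(m) + (4m + 4) = (2m(m + 1)) + (4m + 4).
Simplifying, A(m+1) = 2(m + 1)(m + 2) = 2(m+1)((m+1) + 1),
which is the closed form with N = m+1.
By induction, the statement is established for all N ≥ 1.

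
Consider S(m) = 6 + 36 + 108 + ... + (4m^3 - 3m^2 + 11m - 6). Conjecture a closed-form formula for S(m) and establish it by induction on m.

S(m) = m(m^3 + m^2 + 5m - 1)

We claim S(m) = m(m^3 + m^2 + 5m - 1) for all m ≥ 1.
Base step (m = 1): S(1) = 6, and the closed form gives 6. They agree.
For the inductive step, assume it holds for an arbitrary r ≥ 1, so S(r) = r(r^3 + r^2 + 5r - 1).
Then S(r+1) = S(r) + (4r^3 + 9r^2 + 17r + 6) = (r(r^3 + r^2 + 5r - 1)) + (4r^3 + 9r^2 + 17r + 6).
Simplifying, S(r+1) = (r + 1)(r^3 + 4r^2 + 10r + 6) = (r+1)((r+1)^3 + (r+1)^2 + 5(r+1) - 1),
which is the closed form with m = r+1.
Hence, by induction on m, the claim holds for every m ≥ 1.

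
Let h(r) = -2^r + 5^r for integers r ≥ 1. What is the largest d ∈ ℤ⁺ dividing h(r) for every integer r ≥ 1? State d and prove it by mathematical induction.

Computing the first values: h(1) = 3 and h(2) = 21; gcd(3, 21) = 3, so d ≤ 3.
We prove 3 | -2^r + 5^r for all r ≥ 1 by induction on r.
When r = 1: h(1) = 3 = 3·(1), so 3 | h(1).
Inductive step: suppose the statement holds for some i ≥ 1, i.e. 3 | h(i). Then
5^{i+1} − 2^{i+1} = 5·5^i − 2·2^i = 5·(5^i − 2^i) + (3)·2^i. The first term is divisible by 3 by the inductive hypothesis, and the second term (3)·2^i is divisible by 3 since 3 | 3. Hence 3 | h(i+1).
By induction, the statement is established for all r ≥ 1.
Therefore the largest such d is 3.

d = 3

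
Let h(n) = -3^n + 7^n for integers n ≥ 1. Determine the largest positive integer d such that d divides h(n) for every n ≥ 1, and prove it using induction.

d = 4

Computing the first values: h(1) = 4 and h(2) = 40; gcd(4, 40) = 4, so d ≤ 4.
We prove 4 | -3^n + 7^n for all n ≥ 1 by induction on n.
When n = 1: h(1) = 4 = 4·(1), so 4 | h(1).
Inductive step: suppose the statement holds for some i ≥ 1, i.e. 4 | h(i). Then
7^{i+1} − 3^{i+1} = 7·7^i − 3·3^i = 7·(7^i − 3^i) + (4)·3^i. The first term is divisible by 4 by the inductive hypothesis, and the second term (4)·3^i is divisible by 4 since 4 | 4. Hence 4 | h(i+1).
This completes the induction.
Therefore the largest such d is 4.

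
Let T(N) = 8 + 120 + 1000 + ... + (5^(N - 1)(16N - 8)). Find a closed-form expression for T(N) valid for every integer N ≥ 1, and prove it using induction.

T(N) = 5^N(4N - 3) + 3

We claim T(N) = 5^N(4N - 3) + 3 for all N ≥ 1.
For the base case N = 1: T(1) = 8, and the closed form gives 8. They agree.
For the inductive step, assume it holds for an arbitrary p ≥ 1, so T(p) = 5^p(4p - 3) + 3.
Then T(p+1) = T(p) + (5^p(16p + 8)) = (5^p(4p - 3) + 3) + (5^p(16p + 8)).
Simplifying, T(p+1) = 20·5^p·p + 5·5^p + 3 = 5^(p+1)(4(p+1) - 3) + 3,
which is the closed form with N = p+1.
By induction, the statement is established for all N ≥ 1.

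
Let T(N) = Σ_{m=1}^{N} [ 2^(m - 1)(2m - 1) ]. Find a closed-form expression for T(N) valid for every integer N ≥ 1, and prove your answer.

T(N) = 2^N(2N - 3) + 3

We claim T(N) = 2^N(2N - 3) + 3 for all N ≥ 1.
When N = 1: T(1) = 1, and the closed form gives 1. They agree.
Inductive step: suppose the statement holds for some m ≥ 1, so T(m) = 2^m(2m - 3) + 3.
Then T(m+1) = T(m) + (2^m(2m + 1)) = (2^m(2m - 3) + 3) + (2^m(2m + 1)).
Simplifying, T(m+1) = -2^(m + 1) + 2^(m + 2)m + 3 = 2^(m+1)(2(m+1) - 3) + 3,
which is the closed form with N = m+1.
Hence, by induction on N, the claim holds for every N ≥ 1.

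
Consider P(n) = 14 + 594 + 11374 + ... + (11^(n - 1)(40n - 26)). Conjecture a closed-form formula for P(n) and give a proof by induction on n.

P(n) = 11^n(4n - 3) + 3

We claim P(n) = 11^n(4n - 3) + 3 for all n ≥ 1.
Base case (n = 1): P(1) = 14, and the closed form gives 14. They agree.
For the inductive step, assume it holds for an arbitrary r ≥ 1, so P(r) = 11^r(4r - 3) + 3.
Then P(r+1) = P(r) + (11^r(40r + 14)) = (11^r(4r - 3) + 3) + (11^r(40r + 14)).
Simplifying, P(r+1) = 44·11^r·r + 11·11^r + 3 = 11^(r+1)(4(r+1) - 3) + 3,
which is the closed form with n = r+1.
By the principle of mathematical induction, the result holds for all n ≥ 1.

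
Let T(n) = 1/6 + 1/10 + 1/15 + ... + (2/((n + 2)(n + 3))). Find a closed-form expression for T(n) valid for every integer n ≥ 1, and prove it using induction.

We claim T(n) = 2n/(3(n + 3)) for all n ≥ 1.
When n = 1: T(1) = 1/6, and the closed form gives 1/6. They agree.
Suppose the result is true for n = p, so T(p) = 2p/(3(p + 3)).
Then T(p+1) = T(p) + (2/((p + 3)(p + 4))) = (2p/(3(p + 3))) + (2/((p + 3)(p + 4))).
Simplifying, T(p+1) = 2(p + 1)/(3(p + 4)) = 2(p+1)/(3((p+1) + 3)),
which is the closed form with n = p+1.
Hence, by induction on n, the claim holds for every n ≥ 1.

T(n) = 2n/(3(n + 3))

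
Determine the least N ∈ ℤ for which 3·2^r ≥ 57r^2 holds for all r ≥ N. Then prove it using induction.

At r = 11: 6144 < 6897, so the inequality fails and N ≥ 12. We prove 3·2^r ≥ 57r^2 for all r ≥ 12.
Base case (r = 12): 3·2^r = 12288 and 57r^2 = 8208, so 12288 ≥ 8208.
Suppose the result is true for r = p, so 3·2^p ≥ 57p^2.
Then 3·2^(p + 1) = 2·(3·2^p) ≥ 2·(57p^2).
Also, for p ≥ 12 we have 2·(57p^2) ≥ 57(p+1)^2, since 2 ≥ (1 + 1/p)^2 for all p ≥ 12.
Combining, 3·2^(p + 1) ≥ 57(p+1)^2.
By the principle of mathematical induction, the result holds for all r ≥ 12.
Hence the smallest such N is 12.

N = 12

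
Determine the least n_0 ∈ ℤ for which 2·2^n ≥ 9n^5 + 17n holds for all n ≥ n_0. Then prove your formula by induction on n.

n_0 = 26

At n = 25: 67108864 < 87891050, so the inequality fails and n_0 ≥ 26. We prove 2·2^n ≥ 9n^5 + 17n for all n ≥ 26.
For the base case n = 26: 2·2^n = 134217728 and 9n^5 + 17n = 106932826, so 134217728 ≥ 106932826.
Suppose the result is true for n = m, so 2·2^m ≥ 9m^5 + 17m.
Then 2·2^(m + 1) = 2·(2·2^m) ≥ 2·(9m^5 + 17m).
Also, for m ≥ 26 we have 2·(9m^5 + 17m) ≥ 9(m+1)^5 + 17(m+1), since 2·(9m^5 + 17m) − (9(m+1)^5 + 17(m+1)) = 9m^5 - 45m^4 - 90m^3 - 90m^2 - 28m - 26, which is nonnegative for all m ≥ 26.
Combining, 2·2^(m + 1) ≥ 9(m+1)^5 + 17(m+1).
Hence, by induction on n, the claim holds for every n ≥ 26.
Hence the smallest such n_0 is 26.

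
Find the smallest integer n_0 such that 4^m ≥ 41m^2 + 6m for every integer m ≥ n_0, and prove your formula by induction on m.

At m = 5: 1024 < 1055, so the inequality fails and n_0 ≥ 6. We prove 4^m ≥ 41m^2 + 6m for all m ≥ 6.
Base step (m = 6): 4^m = 4096 and 41m^2 + 6m = 1512, so 4096 ≥ 1512.
Inductive step: assume the claim holds for m = i, so 4^i ≥ 41i^2 + 6i.
Then 4^(i + 1) = 4·(4^i) ≥ 4·(41i^2 + 6i).
Also, for i ≥ 6 we have 4·(41i^2 + 6i) ≥ 41(i+1)^2 + 6(i+1), since 4·(41i^2 + 6i) − (41(i+1)^2 + 6(i+1)) = 123i^2 - 64i - 47, which is nonnegative for all i ≥ 6.
Combining, 4^(i + 1) ≥ 41(i+1)^2 + 6(i+1).
Hence, by induction on m, the claim holds for every m ≥ 6.
Hence the smallest such n_0 is 6.

n_0 = 6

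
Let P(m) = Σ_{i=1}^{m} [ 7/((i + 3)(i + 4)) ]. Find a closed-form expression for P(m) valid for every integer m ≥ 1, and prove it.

We claim P(m) = 7m/(4(m + 4)) for all m ≥ 1.
Base step (m = 1): P(1) = 7/20, and the closed form gives 7/20. They agree.
Inductive step: suppose the statement holds for some i ≥ 1, so P(i) = 7i/(4(i + 4)).
Then P(i+1) = P(i) + (7/((i + 4)(i + 5))) = (7i/(4(i + 4))) + (7/((i + 4)(i + 5))).
Simplifying, P(i+1) = 7(i + 1)/(4(i + 5)) = 7(i+1)/(4((i+1) + 4)),
which is the closed form with m = i+1.
By the principle of mathematical induction, the result holds for all m ≥ 1.

P(m) = 7m/(4(m + 4))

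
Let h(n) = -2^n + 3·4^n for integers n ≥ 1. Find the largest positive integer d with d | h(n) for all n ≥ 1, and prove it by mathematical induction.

d = 2

Computing the first values: h(1) = 10 and h(2) = 44; gcd(10, 44) = 2, so d ≤ 2.
We prove 2 | -2^n + 3·4^n for all n ≥ 1 by induction on n.
Base step (n = 1): h(1) = 10 = 2·(5), so 2 | h(1).
Inductive step: suppose the statement holds for some r ≥ 1, i.e. 2 | h(r). Then
h(r+1) − 4·h(r) = (-2^(r+1) + 3·4^(r+1)) − 4·(-2^r + 3·4^r) = (-1)·2^r·(2 − 4) = (2)·2^r. Since 2 | h(r) by the inductive hypothesis, 2 | 4·h(r); and 2 | 2 since 2 = 2·1. Therefore 2 | h(r+1).
By the principle of mathematical induction, the result holds for all n ≥ 1.
Therefore the largest such d is 2.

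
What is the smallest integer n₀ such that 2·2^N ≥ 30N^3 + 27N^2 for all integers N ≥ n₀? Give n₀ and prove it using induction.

n₀ = 16

At N = 15: 65536 < 107325, so the inequality fails and n₀ ≥ 16. We prove 2·2^N ≥ 30N^3 + 27N^2 for all N ≥ 16.
Base case (N = 16): 2·2^N = 131072 and 30N^3 + 27N^2 = 129792, so 131072 ≥ 129792.
For the inductive step, assume it holds for an arbitrary r ≥ 16, so 2·2^r ≥ 30r^3 + 27r^2.
Then 2·2^(r + 1) = 2·(2·2^r) ≥ 2·(30r^3 + 27r^2).
Also, for r ≥ 16 we have 2·(30r^3 + 27r^2) ≥ 30(r+1)^3 + 27(r+1)^2, since 2·(30r^3 + 27r^2) − (30(r+1)^3 + 27(r+1)^2) = 30r^3 - 63r^2 - 144r - 57, which is nonnegative for all r ≥ 16.
Combining, 2·2^(r + 1) ≥ 30(r+1)^3 + 27(r+1)^2.
By induction, the statement is established for all N ≥ 16.
Hence the smallest such n₀ is 16.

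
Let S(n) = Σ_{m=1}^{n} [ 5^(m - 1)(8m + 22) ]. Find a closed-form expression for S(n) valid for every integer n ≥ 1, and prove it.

S(n) = 5^n(2n + 5) - 5

We claim S(n) = 5^n(2n + 5) - 5 for all n ≥ 1.
Base case (n = 1): S(1) = 30, and the closed form gives 30. They agree.
Inductive step: suppose the statement holds for some m ≥ 1, so S(m) = 5^m(2m + 5) - 5.
Then S(m+1) = S(m) + (5^m(8m + 30)) = (5^m(2m + 5) - 5) + (5^m(8m + 30)).
Simplifying, S(m+1) = 10·5^m·m + 35·5^m - 5 = 5^(m+1)(2(m+1) + 5) - 5,
which is the closed form with n = m+1.
By the principle of mathematical induction, the result holds for all n ≥ 1.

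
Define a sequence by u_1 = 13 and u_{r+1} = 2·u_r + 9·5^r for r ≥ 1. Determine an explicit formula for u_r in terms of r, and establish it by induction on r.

Computing the first terms: u_1 = 13, u_2 = 71, u_3 = 367. This suggests u_r = -2^r + 3·5^r.
Base step (r = 1): the formula gives 13 = 13 = u_1.
For the inductive step, assume it holds for an arbitrary i ≥ 1, so u_i = -2^i + 3·5^i.
Then u_{i+1} = 2·u_i + 9·5^i = 2·(-2^i + 3·5^i) + 9·5^i = -2^(i + 1) + 3·5^(i + 1),
which is the claimed formula at r = i+1.
By the principle of mathematical induction, the result holds for all r ≥ 1.

u_r = -2^r + 3·5^r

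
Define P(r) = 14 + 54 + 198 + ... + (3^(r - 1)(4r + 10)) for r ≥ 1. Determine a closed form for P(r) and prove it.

P(r) = 2·3^r(r + 2) - 4

We claim P(r) = 2·3^r(r + 2) - 4 for all r ≥ 1.
Base step (r = 1): P(1) = 14, and the closed form gives 14. They agree.
For the inductive step, assume it holds for an arbitrary i ≥ 1, so P(i) = 2·3^i(i + 2) - 4.
Then P(i+1) = P(i) + (3^i(4i + 14)) = (2·3^i(i + 2) - 4) + (3^i(4i + 14)).
Simplifying, P(i+1) = 6·3^i·i + 18·3^i - 4 = 2·3^(i+1)((i+1) + 2) - 4,
which is the closed form with r = i+1.
By induction, the statement is established for all r ≥ 1.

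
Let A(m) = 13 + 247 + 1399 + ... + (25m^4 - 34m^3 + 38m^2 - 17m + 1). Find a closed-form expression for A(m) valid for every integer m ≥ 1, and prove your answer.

A(m) = m(5m^4 + 4m^3 + 4m^2 + 2m - 2)

We claim A(m) = m(5m^4 + 4m^3 + 4m^2 + 2m - 2) for all m ≥ 1.
Base step (m = 1): A(1) = 13, and the closed form gives 13. They agree.
Inductive step: assume the claim holds for m = i, so A(i) = i(5i^4 + 4i^3 + 4i^2 + 2i - 2).
Then A(i+1) = A(i) + (25i^4 + 66i^3 + 86i^2 + 57i + 13) = (i(5i^4 + 4i^3 + 4i^2 + 2i - 2)) + (25i^4 + 66i^3 + 86i^2 + 57i + 13).
Simplifying, A(i+1) = (i + 1)(5i^4 + 24i^3 + 46i^2 + 42i + 13) = (i+1)(5(i+1)^4 + 4(i+1)^3 + 4(i+1)^2 + 2(i+1) - 2),
which is the closed form with m = i+1.
By the principle of mathematical induction, the result holds for all m ≥ 1.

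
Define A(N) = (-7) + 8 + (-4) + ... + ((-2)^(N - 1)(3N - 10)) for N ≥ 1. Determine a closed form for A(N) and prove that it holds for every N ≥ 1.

We claim A(N) = (-2)^N(-N + 3) - 3 for all N ≥ 1.
For the base case N = 1: A(1) = -7, and the closed form gives -7. They agree.
Suppose the result is true for N = p, so A(p) = (-2)^p(-p + 3) - 3.
Then A(p+1) = A(p) + ((-2)^p(3p - 7)) = ((-2)^p(-p + 3) - 3) + ((-2)^p(3p - 7)).
Simplifying, A(p+1) = 2(-2)^p·p - 4(-2)^p - 3 = (-2)^(p+1)(-(p+1) + 3) - 3,
which is the closed form with N = p+1.
By induction, the statement is established for all N ≥ 1.

A(N) = (-2)^N(-N + 3) - 3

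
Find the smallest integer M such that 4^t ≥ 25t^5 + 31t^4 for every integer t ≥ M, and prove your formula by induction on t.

At t = 11: 4194304 < 4480146, so the inequality fails and M ≥ 12. We prove 4^t ≥ 25t^5 + 31t^4 for all t ≥ 12.
For the base case t = 12: 4^t = 16777216 and 25t^5 + 31t^4 = 6863616, so 16777216 ≥ 6863616.
Inductive step: suppose the statement holds for some j ≥ 12, so 4^j ≥ 25j^5 + 31j^4.
Then 4^(j + 1) = 4·(4^j) ≥ 4·(25j^5 + 31j^4).
Also, for j ≥ 12 we have 4·(25j^5 + 31j^4) ≥ 25(j+1)^5 + 31(j+1)^4, since 4·(25j^5 + 31j^4) − (25(j+1)^5 + 31(j+1)^4) = 75j^5 - 32j^4 - 374j^3 - 436j^2 - 249j - 56, which is nonnegative for all j ≥ 12.
Combining, 4^(j + 1) ≥ 25(j+1)^5 + 31(j+1)^4.
By the principle of mathematical induction, the result holds for all t ≥ 12.
Hence the smallest such M is 12.

M = 12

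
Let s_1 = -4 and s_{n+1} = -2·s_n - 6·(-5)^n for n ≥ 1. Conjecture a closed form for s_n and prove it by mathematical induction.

s_n = -3(-2)^n + 2(-5)^n

Computing the first terms: s_1 = -4, s_2 = 38, s_3 = -226. This suggests s_n = -3(-2)^n + 2(-5)^n.
When n = 1: the formula gives -4 = -4 = s_1.
Suppose the result is true for n = m, so s_m = -3(-2)^m + 2(-5)^m.
Then s_{m+1} = -2·s_m - 6·(-5)^m = -2·(-3(-2)^m + 2(-5)^m) - 6·(-5)^m = -3(-2)^(m + 1) + 2(-5)^(m + 1),
which is the claimed formula at n = m+1.
This completes the induction.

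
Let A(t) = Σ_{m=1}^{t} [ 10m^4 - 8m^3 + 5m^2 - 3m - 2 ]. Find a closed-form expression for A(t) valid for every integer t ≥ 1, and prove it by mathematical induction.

A(t) = t(2t^4 + 3t^3 + t^2 - t - 3)

We claim A(t) = t(2t^4 + 3t^3 + t^2 - t - 3) for all t ≥ 1.
Base step (t = 1): A(1) = 2, and the closed form gives 2. They agree.
Inductive step: assume the claim holds for t = m, so A(m) = m(2m^4 + 3m^3 + m^2 - m - 3).
Then A(m+1) = A(m) + (10m^4 + 32m^3 + 41m^2 + 23m + 2) = (m(2m^4 + 3m^3 + m^2 - m - 3)) + (10m^4 + 32m^3 + 41m^2 + 23m + 2).
Simplifying, A(m+1) = (m + 1)(2m^4 + 11m^3 + 22m^2 + 18m + 2) = (m+1)(2(m+1)^4 + 3(m+1)^3 + (m+1)^2 - (m+1) - 3),
which is the closed form with t = m+1.
Hence, by induction on t, the claim holds for every t ≥ 1.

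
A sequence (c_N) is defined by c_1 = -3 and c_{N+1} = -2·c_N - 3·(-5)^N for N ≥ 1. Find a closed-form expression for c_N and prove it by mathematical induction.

c_N = -(-2)^N + (-5)^N

Computing the first terms: c_1 = -3, c_2 = 21, c_3 = -117. This suggests c_N = -(-2)^N + (-5)^N.
For the base case N = 1: the formula gives -3 = -3 = c_1.
Suppose the result is true for N = r, so c_r = -(-2)^r + (-5)^r.
Then c_{r+1} = -2·c_r - 3·(-5)^r = -2·(-(-2)^r + (-5)^r) - 3·(-5)^r = -(-2)^(r + 1) + (-5)^(r + 1),
which is the claimed formula at N = r+1.
This completes the induction.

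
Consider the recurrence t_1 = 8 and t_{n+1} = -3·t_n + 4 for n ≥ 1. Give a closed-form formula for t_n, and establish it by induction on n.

t_n = 7(-3)^(n - 1) + 1

Computing the first terms: t_1 = 8, t_2 = -20, t_3 = 64. This suggests t_n = 7(-3)^(n - 1) + 1.
Base step (n = 1): the formula gives 8 = 8 = t_1.
For the inductive step, assume it holds for an arbitrary m ≥ 1, so t_m = 7(-3)^(m - 1) + 1.
Then t_{m+1} = -3·t_m + 4 = -3·(7(-3)^(m - 1) + 1) + 4 = 7(-3)^m + 1 = 7(-3)^((m+1) - 1) + 1,
which is the claimed formula at n = m+1.
Hence, by induction on n, the claim holds for every n ≥ 1.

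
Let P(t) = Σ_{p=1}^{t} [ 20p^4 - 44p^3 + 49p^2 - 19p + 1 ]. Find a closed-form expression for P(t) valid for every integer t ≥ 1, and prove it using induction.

P(t) = t(4t^4 - t^3 + t^2 + 4t - 1)

We claim P(t) = t(4t^4 - t^3 + t^2 + 4t - 1) for all t ≥ 1.
For the base case t = 1: P(1) = 7, and the closed form gives 7. They agree.
For the inductive step, assume it holds for an arbitrary p ≥ 1, so P(p) = p(4p^4 - p^3 + p^2 + 4p - 1).
Then P(p+1) = P(p) + (20p^4 + 36p^3 + 37p^2 + 27p + 7) = (p(4p^4 - p^3 + p^2 + 4p - 1)) + (20p^4 + 36p^3 + 37p^2 + 27p + 7).
Simplifying, P(p+1) = (p + 1)(4p^4 + 15p^3 + 22p^2 + 19p + 7) = (p+1)(4(p+1)^4 - (p+1)^3 + (p+1)^2 + 4(p+1) - 1),
which is the closed form with t = p+1.
By induction, the statement is established for all t ≥ 1.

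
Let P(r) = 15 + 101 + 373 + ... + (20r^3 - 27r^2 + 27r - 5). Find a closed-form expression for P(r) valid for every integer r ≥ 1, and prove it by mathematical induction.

P(r) = r(5r^3 + r^2 + 5r + 4)

We claim P(r) = r(5r^3 + r^2 + 5r + 4) for all r ≥ 1.
When r = 1: P(1) = 15, and the closed form gives 15. They agree.
Inductive step: assume the claim holds for r = j, so P(j) = j(5j^3 + j^2 + 5j + 4).
Then P(j+1) = P(j) + (20j^3 + 33j^2 + 33j + 15) = (j(5j^3 + j^2 + 5j + 4)) + (20j^3 + 33j^2 + 33j + 15).
Simplifying, P(j+1) = (j + 1)(5j^3 + 16j^2 + 22j + 15) = (j+1)(5(j+1)^3 + (j+1)^2 + 5(j+1) + 4),
which is the closed form with r = j+1.
This completes the induction.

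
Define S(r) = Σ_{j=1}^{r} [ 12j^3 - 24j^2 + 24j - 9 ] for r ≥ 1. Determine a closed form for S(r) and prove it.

We claim S(r) = r(3r^3 - 2r^2 + 3r - 1) for all r ≥ 1.
Base step (r = 1): S(1) = 3, and the closed form gives 3. They agree.
For the inductive step, assume it holds for an arbitrary j ≥ 1, so S(j) = j(3j^3 - 2j^2 + 3j - 1).
Then S(j+1) = S(j) + (12j^3 + 12j^2 + 12j + 3) = (j(3j^3 - 2j^2 + 3j - 1)) + (12j^3 + 12j^2 + 12j + 3).
Simplifying, S(j+1) = (j + 1)(3j^3 + 7j^2 + 8j + 3) = (j+1)(3(j+1)^3 - 2(j+1)^2 + 3(j+1) - 1),
which is the closed form with r = j+1.
By induction, the statement is established for all r ≥ 1.

S(r) = r(3r^3 - 2r^2 + 3r - 1)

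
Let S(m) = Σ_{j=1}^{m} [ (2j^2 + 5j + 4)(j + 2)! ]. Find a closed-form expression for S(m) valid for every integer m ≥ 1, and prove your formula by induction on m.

S(m) = (2m + 1)(m + 3)! - 6

We claim S(m) = (2m + 1)(m + 3)! - 6 for all m ≥ 1.
Base step (m = 1): S(1) = 66, and the closed form gives 66. They agree.
Suppose the result is true for m = j, so S(j) = (2j + 1)(j + 3)! - 6.
Then S(j+1) = S(j) + ((2j^2 + 9j + 11)(j + 3)!) = ((2j + 1)(j + 3)! - 6) + ((2j^2 + 9j + 11)(j + 3)!).
Simplifying, S(j+1) = (2(j+1) + 1)((j+1) + 3)! - 6,
which is the closed form with m = j+1.
By induction, the statement is established for all m ≥ 1.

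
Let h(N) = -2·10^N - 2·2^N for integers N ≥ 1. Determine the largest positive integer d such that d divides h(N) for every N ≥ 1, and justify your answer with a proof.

Computing the first values: h(1) = -24 and h(2) = -208; gcd(-24, -208) = 8, so d ≤ 8.
We prove 8 | -2·10^N - 2·2^N for all N ≥ 1 by induction on N.
When N = 1: h(1) = -24 = 8·(-3), so 8 | h(1).
Suppose the result is true for N = k, i.e. 8 | h(k). Then
h(k+1) − 10·h(k) = (-2·10^(k+1) - 2·2^(k+1)) − 10·(-2·10^k - 2·2^k) = (-2)·2^k·(2 − 10) = (16)·2^k. Since 8 | h(k) by the inductive hypothesis, 8 | 10·h(k); and 8 | 16 since 16 = 8·2. Therefore 8 | h(k+1).
This completes the induction.
Therefore the largest such d is 8.

d = 8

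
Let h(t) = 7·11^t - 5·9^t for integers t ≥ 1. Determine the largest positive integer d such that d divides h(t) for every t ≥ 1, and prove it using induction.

Computing the first values: h(1) = 32 and h(2) = 442; gcd(32, 442) = 2, so d ≤ 2.
We prove 2 | 7·11^t - 5·9^t for all t ≥ 1 by induction on t.
Base case (t = 1): h(1) = 32 = 2·(16), so 2 | h(1).
Suppose the result is true for t = m, i.e. 2 | h(m). Then
h(m+1) − 11·h(m) = (7·11^(m+1) - 5·9^(m+1)) − 11·(7·11^m - 5·9^m) = (-5)·9^m·(9 − 11) = (10)·9^m. Since 2 | h(m) by the inductive hypothesis, 2 | 11·h(m); and 2 | 10 since 10 = 2·5. Therefore 2 | h(m+1).
Hence, by induction on t, the claim holds for every t ≥ 1.
Therefore the largest such d is 2.

d = 2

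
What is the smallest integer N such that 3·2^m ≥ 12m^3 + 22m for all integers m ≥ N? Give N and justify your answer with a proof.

At m = 13: 24576 < 26650, so the inequality fails and N ≥ 14. We prove 3·2^m ≥ 12m^3 + 22m for all m ≥ 14.
Base case (m = 14): 3·2^m = 49152 and 12m^3 + 22m = 33236, so 49152 ≥ 33236.
For the inductive step, assume it holds for an arbitrary j ≥ 14, so 3·2^j ≥ 12j^3 + 22j.
Then 3·2^(j + 1) = 2·(3·2^j) ≥ 2·(12j^3 + 22j).
Also, for j ≥ 14 we have 2·(12j^3 + 22j) ≥ 12(j+1)^3 + 22(j+1), since 2·(12j^3 + 22j) − (12(j+1)^3 + 22(j+1)) = 12j^3 - 36j^2 - 14j - 34, which is nonnegative for all j ≥ 14.
Combining, 3·2^(j + 1) ≥ 12(j+1)^3 + 22(j+1).
By the principle of mathematical induction, the result holds for all m ≥ 14.
Hence the smallest such N is 14.

N = 14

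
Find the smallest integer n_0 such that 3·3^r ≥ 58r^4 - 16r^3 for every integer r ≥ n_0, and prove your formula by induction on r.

At r = 11: 531441 < 827882, so the inequality fails and n_0 ≥ 12. We prove 3·3^r ≥ 58r^4 - 16r^3 for all r ≥ 12.
When r = 12: 3·3^r = 1594323 and 58r^4 - 16r^3 = 1175040, so 1594323 ≥ 1175040.
For the inductive step, assume it holds for an arbitrary j ≥ 12, so 3·3^j ≥ 58j^4 - 16j^3.
Then 3·3^(j + 1) = 3·(3·3^j) ≥ 3·(58j^4 - 16j^3).
Also, for j ≥ 12 we have 3·(58j^4 - 16j^3) ≥ 58(j+1)^4 - 16(j+1)^3, since 3·(58j^4 - 16j^3) − (58(j+1)^4 - 16(j+1)^3) = 116j^4 - 264j^3 - 300j^2 - 184j - 42, which is nonnegative for all j ≥ 12.
Combining, 3·3^(j + 1) ≥ 58(j+1)^4 - 16(j+1)^3.
Hence, by induction on r, the claim holds for every r ≥ 12.
Hence the smallest such n_0 is 12.

n_0 = 12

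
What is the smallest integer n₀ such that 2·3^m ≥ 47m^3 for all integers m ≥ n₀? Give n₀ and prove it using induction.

At m = 8: 13122 < 24064, so the inequality fails and n₀ ≥ 9. We prove 2·3^m ≥ 47m^3 for all m ≥ 9.
Base case (m = 9): 2·3^m = 39366 and 47m^3 = 34263, so 39366 ≥ 34263.
Inductive step: suppose the statement holds for some p ≥ 9, so 2·3^p ≥ 47p^3.
Then 2·3^(p + 1) = 3·(2·3^p) ≥ 3·(47p^3).
Also, for p ≥ 9 we have 3·(47p^3) ≥ 47(p+1)^3, since 3 ≥ (1 + 1/p)^3 for all p ≥ 9.
Combining, 2·3^(p + 1) ≥ 47(p+1)^3.
This completes the induction.
Hence the smallest such n₀ is 9.

n₀ = 9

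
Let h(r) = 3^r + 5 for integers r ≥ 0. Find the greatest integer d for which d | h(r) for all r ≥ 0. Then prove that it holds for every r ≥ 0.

Computing the first values: h(0) = 6 and h(1) = 8; gcd(6, 8) = 2, so d ≤ 2.
We prove 2 | 3^r + 5 for all r ≥ 0 by induction on r.
Base case (r = 0): h(0) = 6 = 2·(3), so 2 | h(0).
For the inductive step, assume it holds for an arbitrary i ≥ 0, i.e. 2 | h(i). Then
h(i+1) = 3^(i+1) + 5 = 3·(3^i + 5) - 10 = 3·h(i) - 10. The first term is divisible by 2 by the inductive hypothesis, and -10 is divisible by 2. Hence 2 | h(i+1).
This completes the induction.
Therefore the largest such d is 2.

d = 2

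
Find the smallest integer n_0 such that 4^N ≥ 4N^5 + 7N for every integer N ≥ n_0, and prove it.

n_0 = 9

At N = 8: 65536 < 131128, so the inequality fails and n_0 ≥ 9. We prove 4^N ≥ 4N^5 + 7N for all N ≥ 9.
Base step (N = 9): 4^N = 262144 and 4N^5 + 7N = 236259, so 262144 ≥ 236259.
Inductive step: assume the claim holds for N = p, so 4^p ≥ 4p^5 + 7p.
Then 4^(p + 1) = 4·(4^p) ≥ 4·(4p^5 + 7p).
Also, for p ≥ 9 we have 4·(4p^5 + 7p) ≥ 4(p+1)^5 + 7(p+1), since 4·(4p^5 + 7p) − (4(p+1)^5 + 7(p+1)) = 12p^5 - 20p^4 - 40p^3 - 40p^2 + p - 11, which is nonnegative for all p ≥ 9.
Combining, 4^(p + 1) ≥ 4(p+1)^5 + 7(p+1).
Hence, by induction on N, the claim holds for every N ≥ 9.
Hence the smallest such n_0 is 9.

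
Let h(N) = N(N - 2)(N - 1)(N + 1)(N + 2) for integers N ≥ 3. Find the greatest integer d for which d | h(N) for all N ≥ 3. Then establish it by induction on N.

Computing the first values: h(3) = 120 and h(4) = 720; gcd(120, 720) = 120, so d ≤ 120.
We prove 120 | N(N - 2)(N - 1)(N + 1)(N + 2) for all N ≥ 3 by induction on N.
Base step (N = 3): h(3) = 120 = 120·(1), so 120 | h(3).
Suppose the result is true for N = r, i.e. 120 | h(r). Then
h(r+1) − h(r) = (r-1)·r·(r+1)·(r+2)·(r+3) − (r-2)·(r-1)·r·(r+1)·(r+2) = (r-1)·r·(r+1)·(r+2)·[(r+3) − (r-2)] = 5·(r-1)·r·(r+1)·(r+2). The product of 4 consecutive integers is divisible by (4)! = 24, so h(r+1) − h(r) is divisible by 5·24 = 120. By the inductive hypothesis 120 | h(r), hence 120 | h(r+1).
By the principle of mathematical induction, the result holds for all N ≥ 3.
Therefore the largest such d is 120.

d = 120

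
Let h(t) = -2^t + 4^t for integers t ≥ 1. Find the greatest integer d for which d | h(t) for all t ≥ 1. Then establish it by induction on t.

Computing the first values: h(1) = 2 and h(2) = 12; gcd(2, 12) = 2, so d ≤ 2.
We prove 2 | -2^t + 4^t for all t ≥ 1 by induction on t.
Base case (t = 1): h(1) = 2 = 2·(1), so 2 | h(1).
Inductive step: suppose the statement holds for some r ≥ 1, i.e. 2 | h(r). Then
4^{r+1} − 2^{r+1} = 4·4^r − 2·2^r = 4·(4^r − 2^r) + (2)·2^r. The first term is divisible by 2 by the inductive hypothesis, and the second term (2)·2^r is divisible by 2 since 2 | 2. Hence 2 | h(r+1).
Hence, by induction on t, the claim holds for every t ≥ 1.
Therefore the largest such d is 2.

d = 2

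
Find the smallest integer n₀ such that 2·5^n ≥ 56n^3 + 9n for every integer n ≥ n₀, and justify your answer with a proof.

n₀ = 6

At n = 5: 6250 < 7045, so the inequality fails and n₀ ≥ 6. We prove 2·5^n ≥ 56n^3 + 9n for all n ≥ 6.
Base step (n = 6): 2·5^n = 31250 and 56n^3 + 9n = 12150, so 31250 ≥ 12150.
For the inductive step, assume it holds for an arbitrary k ≥ 6, so 2·5^k ≥ 56k^3 + 9k.
Then 2·5^(k + 1) = 5·(2·5^k) ≥ 5·(56k^3 + 9k).
Also, for k ≥ 6 we have 5·(56k^3 + 9k) ≥ 56(k+1)^3 + 9(k+1), since 5·(56k^3 + 9k) − (56(k+1)^3 + 9(k+1)) = 224k^3 - 168k^2 - 132k - 65, which is nonnegative for all k ≥ 6.
Combining, 2·5^(k + 1) ≥ 56(k+1)^3 + 9(k+1).
Hence, by induction on n, the claim holds for every n ≥ 6.
Hence the smallest such n₀ is 6.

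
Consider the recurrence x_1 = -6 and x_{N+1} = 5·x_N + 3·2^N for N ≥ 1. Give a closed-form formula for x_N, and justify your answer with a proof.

Computing the first terms: x_1 = -6, x_2 = -24, x_3 = -108. This suggests x_N = -2^N - 4·5^(N - 1).
For the base case N = 1: the formula gives -6 = -6 = x_1.
Suppose the result is true for N = i, so x_i = -2^i - 4·5^(i - 1).
Then x_{i+1} = 5·x_i + 3·2^i = 5·(-2^i - 4·5^(i - 1)) + 3·2^i = -2^(i + 1) - 4·5^i = -2^(i+1) - 4·5^((i+1) - 1),
which is the claimed formula at N = i+1.
Hence, by induction on N, the claim holds for every N ≥ 1.

x_N = -2^N - 4·5^(N - 1)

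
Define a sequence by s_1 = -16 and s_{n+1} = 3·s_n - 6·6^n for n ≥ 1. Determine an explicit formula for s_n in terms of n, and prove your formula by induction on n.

Computing the first terms: s_1 = -16, s_2 = -84, s_3 = -468. This suggests s_n = -4·3^(n - 1) - 2·6^n.
Base case (n = 1): the formula gives -16 = -16 = s_1.
For the inductive step, assume it holds for an arbitrary p ≥ 1, so s_p = -4·3^(p - 1) - 2·6^p.
Then s_{p+1} = 3·s_p - 6·6^p = 3·(-4·3^(p - 1) - 2·6^p) - 6·6^p = -4·3^p - 2·6^(p + 1) = -4·3^((p+1) - 1) - 2·6^(p+1),
which is the claimed formula at n = p+1.
This completes the induction.

s_n = -4·3^(n - 1) - 2·6^n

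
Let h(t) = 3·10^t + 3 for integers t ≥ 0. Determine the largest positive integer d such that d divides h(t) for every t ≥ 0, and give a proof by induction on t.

d = 3

Computing the first values: h(0) = 6 and h(1) = 33; gcd(6, 33) = 3, so d ≤ 3.
We prove 3 | 3·10^t + 3 for all t ≥ 0 by induction on t.
For the base case t = 0: h(0) = 6 = 3·(2), so 3 | h(0).
For the inductive step, assume it holds for an arbitrary m ≥ 0, i.e. 3 | h(m). Then
h(m+1) = 3·10^(m+1) + 3 = 10·(3·10^m + 3) - 27 = 10·h(m) - 27. The first term is divisible by 3 by the inductive hypothesis, and -27 is divisible by 3. Hence 3 | h(m+1).
This completes the induction.
Therefore the largest such d is 3.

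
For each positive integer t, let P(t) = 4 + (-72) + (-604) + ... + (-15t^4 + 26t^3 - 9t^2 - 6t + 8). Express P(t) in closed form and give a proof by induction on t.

P(t) = -t(3t^4 + t^3 - 5t^2 + t - 4)

We claim P(t) = -t(3t^4 + t^3 - 5t^2 + t - 4) for all t ≥ 1.
For the base case t = 1: P(1) = 4, and the closed form gives 4. They agree.
Inductive step: assume the claim holds for t = i, so P(i) = i(-3i^4 - i^3 + 5i^2 - i + 4).
Then P(i+1) = P(i) + (-15i^4 - 34i^3 - 21i^2 - 6i + 4) = (i(-3i^4 - i^3 + 5i^2 - i + 4)) + (-15i^4 - 34i^3 - 21i^2 - 6i + 4).
Simplifying, P(i+1) = -(i + 1)(3i^4 + 13i^3 + 16i^2 + 6i - 4) = -(i+1)(3(i+1)^4 + (i+1)^3 - 5(i+1)^2 + (i+1) - 4),
which is the closed form with t = i+1.
Hence, by induction on t, the claim holds for every t ≥ 1.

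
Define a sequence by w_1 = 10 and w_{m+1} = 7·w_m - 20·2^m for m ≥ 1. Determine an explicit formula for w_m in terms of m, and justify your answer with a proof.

w_m = 2^(m + 2) + 2·7^(m - 1)

Computing the first terms: w_1 = 10, w_2 = 30, w_3 = 130. This suggests w_m = 2^(m + 2) + 2·7^(m - 1).
Base case (m = 1): the formula gives 10 = 10 = w_1.
Inductive step: suppose the statement holds for some r ≥ 1, so w_r = 2^(r + 2) + 2·7^(r - 1).
Then w_{r+1} = 7·w_r - 20·2^r = 7·(2^(r + 2) + 2·7^(r - 1)) - 20·2^r = 2^(r + 3) + 2·7^r = 2^((r+1) + 2) + 2·7^((r+1) - 1),
which is the claimed formula at m = r+1.
Hence, by induction on m, the claim holds for every m ≥ 1.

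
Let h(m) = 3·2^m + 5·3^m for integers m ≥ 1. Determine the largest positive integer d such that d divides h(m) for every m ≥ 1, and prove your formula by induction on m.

Computing the first values: h(1) = 21 and h(2) = 57; gcd(21, 57) = 3, so d ≤ 3.
We prove 3 | 3·2^m + 5·3^m for all m ≥ 1 by induction on m.
Base case (m = 1): h(1) = 21 = 3·(7), so 3 | h(1).
Suppose the result is true for m = k, i.e. 3 | h(k). Then
h(k+1) − 3·h(k) = (3·2^(k+1) + 5·3^(k+1)) − 3·(3·2^k + 5·3^k) = (3)·2^k·(2 − 3) = (-3)·2^k. Since 3 | h(k) by the inductive hypothesis, 3 | 3·h(k); and 3 | -3 since -3 = 3·-1. Therefore 3 | h(k+1).
By the principle of mathematical induction, the result holds for all m ≥ 1.
Therefore the largest such d is 3.

d = 3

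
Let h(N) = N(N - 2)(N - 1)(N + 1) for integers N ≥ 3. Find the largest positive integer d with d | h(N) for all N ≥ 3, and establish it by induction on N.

Computing the first values: h(3) = 24 and h(4) = 120; gcd(24, 120) = 24, so d ≤ 24.
We prove 24 | N(N - 2)(N - 1)(N + 1) for all N ≥ 3 by induction on N.
For the base case N = 3: h(3) = 24 = 24·(1), so 24 | h(3).
Suppose the result is true for N = p, i.e. 24 | h(p). Then
h(p+1) − h(p) = (p-1)·p·(p+1)·(p+2) − (p-2)·(p-1)·p·(p+1) = (p-1)·p·(p+1)·[(p+2) − (p-2)] = 4·(p-1)·p·(p+1). The product of 3 consecutive integers is divisible by (3)! = 6, so h(p+1) − h(p) is divisible by 4·6 = 24. By the inductive hypothesis 24 | h(p), hence 24 | h(p+1).
By induction, the statement is established for all N ≥ 3.
Therefore the largest such d is 24.

d = 24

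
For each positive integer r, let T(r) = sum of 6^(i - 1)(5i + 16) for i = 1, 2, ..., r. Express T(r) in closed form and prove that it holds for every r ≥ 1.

T(r) = 6^r(r + 3) - 3

We claim T(r) = 6^r(r + 3) - 3 for all r ≥ 1.
For the base case r = 1: T(1) = 21, and the closed form gives 21. They agree.
For the inductive step, assume it holds for an arbitrary i ≥ 1, so T(i) = 6^i(i + 3) - 3.
Then T(i+1) = T(i) + (6^i(5i + 21)) = (6^i(i + 3) - 3) + (6^i(5i + 21)).
Simplifying, T(i+1) = 6·6^i·i + 24·6^i - 3 = 6^(i+1)((i+1) + 3) - 3,
which is the closed form with r = i+1.
By the principle of mathematical induction, the result holds for all r ≥ 1.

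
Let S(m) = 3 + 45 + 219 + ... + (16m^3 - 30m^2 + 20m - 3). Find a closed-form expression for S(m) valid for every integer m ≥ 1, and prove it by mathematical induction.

We claim S(m) = m(4m^3 - 2m^2 - m + 2) for all m ≥ 1.
Base case (m = 1): S(1) = 3, and the closed form gives 3. They agree.
Suppose the result is true for m = r, so S(r) = r(4r^3 - 2r^2 - r + 2).
Then S(r+1) = S(r) + (16r^3 + 18r^2 + 8r + 3) = (r(4r^3 - 2r^2 - r + 2)) + (16r^3 + 18r^2 + 8r + 3).
Simplifying, S(r+1) = (r + 1)(4r^3 + 10r^2 + 7r + 3) = (r+1)(4(r+1)^3 - 2(r+1)^2 - (r+1) + 2),
which is the closed form with m = r+1.
By the principle of mathematical induction, the result holds for all m ≥ 1.

S(m) = m(4m^3 - 2m^2 - m + 2)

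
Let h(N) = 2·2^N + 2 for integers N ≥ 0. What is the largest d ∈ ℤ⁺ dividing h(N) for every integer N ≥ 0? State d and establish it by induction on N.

d = 2

Computing the first values: h(0) = 4 and h(1) = 6; gcd(4, 6) = 2, so d ≤ 2.
We prove 2 | 2·2^N + 2 for all N ≥ 0 by induction on N.
For the base case N = 0: h(0) = 4 = 2·(2), so 2 | h(0).
Inductive step: suppose the statement holds for some r ≥ 0, i.e. 2 | h(r). Then
h(r+1) = 2·2^(r+1) + 2 = 2·(2·2^r + 2) - 2 = 2·h(r) - 2. The first term is divisible by 2 by the inductive hypothesis, and -2 is divisible by 2. Hence 2 | h(r+1).
This completes the induction.
Therefore the largest such d is 2.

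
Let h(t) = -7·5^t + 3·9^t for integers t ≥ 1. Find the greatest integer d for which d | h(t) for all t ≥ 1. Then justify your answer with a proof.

Computing the first values: h(1) = -8 and h(2) = 68; gcd(-8, 68) = 4, so d ≤ 4.
We prove 4 | -7·5^t + 3·9^t for all t ≥ 1 by induction on t.
Base step (t = 1): h(1) = -8 = 4·(-2), so 4 | h(1).
Inductive step: suppose the statement holds for some p ≥ 1, i.e. 4 | h(p). Then
h(p+1) − 9·h(p) = (-7·5^(p+1) + 3·9^(p+1)) − 9·(-7·5^p + 3·9^p) = (-7)·5^p·(5 − 9) = (28)·5^p. Since 4 | h(p) by the inductive hypothesis, 4 | 9·h(p); and 4 | 28 since 28 = 4·7. Therefore 4 | h(p+1).
By induction, the statement is established for all t ≥ 1.
Therefore the largest such d is 4.

d = 4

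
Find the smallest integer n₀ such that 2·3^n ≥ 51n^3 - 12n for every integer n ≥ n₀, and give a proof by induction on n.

At n = 8: 13122 < 26016, so the inequality fails and n₀ ≥ 9. We prove 2·3^n ≥ 51n^3 - 12n for all n ≥ 9.
When n = 9: 2·3^n = 39366 and 51n^3 - 12n = 37071, so 39366 ≥ 37071.
Inductive step: assume the claim holds for n = k, so 2·3^k ≥ 51k^3 - 12k.
Then 2·3^(k + 1) = 3·(2·3^k) ≥ 3·(51k^3 - 12k).
Also, for k ≥ 9 we have 3·(51k^3 - 12k) ≥ 51(k+1)^3 - 12(k+1), since 3·(51k^3 - 12k) − (51(k+1)^3 - 12(k+1)) = 102k^3 - 153k^2 - 177k - 39, which is nonnegative for all k ≥ 9.
Combining, 2·3^(k + 1) ≥ 51(k+1)^3 - 12(k+1).
By induction, the statement is established for all n ≥ 9.
Hence the smallest such n₀ is 9.

n₀ = 9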